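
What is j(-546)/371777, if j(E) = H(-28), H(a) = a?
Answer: -4/53111 ≈ -7.5314e-5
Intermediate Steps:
j(E) = -28
j(-546)/371777 = -28/371777 = -28*1/371777 = -4/53111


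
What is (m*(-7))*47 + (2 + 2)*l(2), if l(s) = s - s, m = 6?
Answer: -1974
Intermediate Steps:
l(s) = 0
(m*(-7))*47 + (2 + 2)*l(2) = (6*(-7))*47 + (2 + 2)*0 = -42*47 + 4*0 = -1974 + 0 = -1974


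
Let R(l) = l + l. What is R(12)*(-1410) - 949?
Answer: -34789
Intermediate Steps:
R(l) = 2*l
R(12)*(-1410) - 949 = (2*12)*(-1410) - 949 = 24*(-1410) - 949 = -33840 - 949 = -34789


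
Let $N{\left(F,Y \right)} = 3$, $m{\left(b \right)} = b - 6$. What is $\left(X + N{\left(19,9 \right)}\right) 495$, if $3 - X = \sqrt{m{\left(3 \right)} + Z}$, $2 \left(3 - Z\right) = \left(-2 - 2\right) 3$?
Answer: $2970 - 495 \sqrt{6} \approx 1757.5$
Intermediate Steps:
$m{\left(b \right)} = -6 + b$ ($m{\left(b \right)} = b - 6 = -6 + b$)
$Z = 9$ ($Z = 3 - \frac{\left(-2 - 2\right) 3}{2} = 3 - \frac{\left(-4\right) 3}{2} = 3 - -6 = 3 + 6 = 9$)
$X = 3 - \sqrt{6}$ ($X = 3 - \sqrt{\left(-6 + 3\right) + 9} = 3 - \sqrt{-3 + 9} = 3 - \sqrt{6} \approx 0.55051$)
$\left(X + N{\left(19,9 \right)}\right) 495 = \left(\left(3 - \sqrt{6}\right) + 3\right) 495 = \left(6 - \sqrt{6}\right) 495 = 2970 - 495 \sqrt{6}$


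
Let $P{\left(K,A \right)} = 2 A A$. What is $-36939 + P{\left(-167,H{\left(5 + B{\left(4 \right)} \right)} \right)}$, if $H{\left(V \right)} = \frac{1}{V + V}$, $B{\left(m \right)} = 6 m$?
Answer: $- \frac{62131397}{1682} \approx -36939.0$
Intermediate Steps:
$H{\left(V \right)} = \frac{1}{2 V}$
$P{\left(K,A \right)} = 2 A^{2}$
$-36939 + P{\left(-167,H{\left(5 + B{\left(4 \right)} \right)} \right)} = -36939 + 2 \left(\frac{1}{2 \left(5 + 6 \cdot 4\right)}\right)^{2} = -36939 + 2 \left(\frac{1}{2 \left(5 + 24\right)}\right)^{2} = -36939 + 2 \left(\frac{1}{2 \cdot 29}\right)^{2} = -36939 + 2 \left(\frac{1}{2} \cdot \frac{1}{29}\right)^{2} = -36939 + \frac{2}{3364} = -36939 + 2 \cdot \frac{1}{3364} = -36939 + \frac{1}{1682} = - \frac{62131397}{1682}$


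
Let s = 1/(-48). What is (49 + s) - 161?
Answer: -5377/48 ≈ -112.02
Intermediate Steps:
s = -1/48 ≈ -0.020833
(49 + s) - 161 = (49 - 1/48) - 161 = 2351/48 - 161 = -5377/48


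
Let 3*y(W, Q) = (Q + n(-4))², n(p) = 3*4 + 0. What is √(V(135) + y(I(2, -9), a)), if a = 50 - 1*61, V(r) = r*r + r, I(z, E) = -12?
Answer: √165243/3 ≈ 135.50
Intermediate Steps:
V(r) = r + r² (V(r) = r² + r = r + r²)
a = -11 (a = 50 - 61 = -11)
n(p) = 12 (n(p) = 12 + 0 = 12)
y(W, Q) = (12 + Q)²/3 (y(W, Q) = (Q + 12)²/3 = (12 + Q)²/3)
√(V(135) + y(I(2, -9), a)) = √(135*(1 + 135) + (12 - 11)²/3) = √(135*136 + (⅓)*1²) = √(18360 + (⅓)*1) = √(18360 + ⅓) = √(55081/3) = √165243/3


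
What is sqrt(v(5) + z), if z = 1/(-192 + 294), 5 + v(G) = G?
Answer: sqrt(102)/102 ≈ 0.099015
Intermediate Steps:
v(G) = -5 + G
z = 1/102 ≈ 0.0098039
sqrt(v(5) + z) = sqrt((-5 + 5) + 1/102) = sqrt(0 + 1/102) = sqrt(1/102) = sqrt(102)/102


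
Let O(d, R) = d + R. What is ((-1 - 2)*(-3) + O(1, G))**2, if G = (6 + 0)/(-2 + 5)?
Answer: 144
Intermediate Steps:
G = 2 (G = 6/3 = 6*(1/3) = 2)
O(d, R) = R + d
((-1 - 2)*(-3) + O(1, G))**2 = ((-1 - 2)*(-3) + (2 + 1))**2 = (-3*(-3) + 3)**2 = (9 + 3)**2 = 12**2 = 144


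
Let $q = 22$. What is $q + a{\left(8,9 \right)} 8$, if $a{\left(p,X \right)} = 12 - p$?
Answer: $54$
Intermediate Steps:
$q + a{\left(8,9 \right)} 8 = 22 + \left(12 - 8\right) 8 = 22 + 4 \cdot 8 = 22 + 32 = 54$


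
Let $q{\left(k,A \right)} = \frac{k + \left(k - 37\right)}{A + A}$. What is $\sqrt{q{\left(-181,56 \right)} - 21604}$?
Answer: $\frac{i \sqrt{345721}}{4} \approx 147.0 i$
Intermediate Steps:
$q{\left(k,A \right)} = \frac{-37 + 2 k}{2 A}$ ($q{\left(k,A \right)} = \frac{k + \left(-37 + k\right)}{2 A} = \left(-37 + 2 k\right) \frac{1}{2 A} = \frac{-37 + 2 k}{2 A}$)
$\sqrt{q{\left(-181,56 \right)} - 21604} = \sqrt{\frac{- \frac{37}{2} - 181}{56} - 21604} = \sqrt{\frac{1}{56} \left(- \frac{399}{2}\right) - 21604} = \sqrt{- \frac{57}{16} - 21604} = \sqrt{- \frac{345721}{16}} = \frac{i \sqrt{345721}}{4}$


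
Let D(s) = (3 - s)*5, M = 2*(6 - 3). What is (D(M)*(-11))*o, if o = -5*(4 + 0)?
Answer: -3300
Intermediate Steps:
M = 6 (M = 2*3 = 6)
D(s) = 15 - 5*s
o = -20 (o = -5*4 = -20)
(D(M)*(-11))*o = ((15 - 5*6)*(-11))*(-20) = ((15 - 30)*(-11))*(-20) = -15*(-11)*(-20) = 165*(-20) = -3300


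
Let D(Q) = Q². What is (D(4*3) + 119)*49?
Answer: 12887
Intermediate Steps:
(D(4*3) + 119)*49 = ((4*3)² + 119)*49 = (12² + 119)*49 = (144 + 119)*49 = 263*49 = 12887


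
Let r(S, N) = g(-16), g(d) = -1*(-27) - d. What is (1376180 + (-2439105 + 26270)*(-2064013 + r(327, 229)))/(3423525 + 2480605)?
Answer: 498002043113/590413 ≈ 8.4348e+5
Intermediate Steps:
g(d) = 27 - d
r(S, N) = 43 (r(S, N) = 27 - 1*(-16) = 27 + 16 = 43)
(1376180 + (-2439105 + 26270)*(-2064013 + r(327, 229)))/(3423525 + 2480605) = (1376180 + (-2439105 + 26270)*(-2064013 + 43))/(3423525 + 2480605) = (1376180 - 2412835*(-2063970))/5904130 = (1376180 + 4980019054950)*(1/5904130) = 4980020431130*(1/5904130) = 498002043113/590413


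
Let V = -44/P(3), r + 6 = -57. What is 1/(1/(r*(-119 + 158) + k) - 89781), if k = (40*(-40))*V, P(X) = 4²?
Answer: -1943/174444482 ≈ -1.1138e-5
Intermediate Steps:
r = -63 (r = -6 - 57 = -63)
P(X) = 16
V = -11/4 (V = -44/16 = -44*1/16 = -11/4 ≈ -2.7500)
k = 4400 (k = (40*(-40))*(-11/4) = -1600*(-11/4) = 4400)
1/(1/(r*(-119 + 158) + k) - 89781) = 1/(1/(-63*(-119 + 158) + 4400) - 89781) = 1/(1/(-63*39 + 4400) - 89781) = 1/(1/(-2457 + 4400) - 89781) = 1/(1/1943 - 89781) = 1/(-174444482/1943) = -1943/174444482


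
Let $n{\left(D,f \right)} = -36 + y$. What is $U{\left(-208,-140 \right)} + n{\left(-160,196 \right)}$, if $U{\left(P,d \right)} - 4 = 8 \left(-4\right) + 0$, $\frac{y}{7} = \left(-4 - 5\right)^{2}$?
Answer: $503$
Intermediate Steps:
$y = 567$ ($y = 7 \left(-4 - 5\right)^{2} = 7 \left(-9\right)^{2} = 7 \cdot 81 = 567$)
$n{\left(D,f \right)} = 531$ ($n{\left(D,f \right)} = -36 + 567 = 531$)
$U{\left(P,d \right)} = -28$ ($U{\left(P,d \right)} = 4 + \left(8 \left(-4\right) + 0\right) = 4 + \left(-32 + 0\right) = 4 - 32 = -28$)
$U{\left(-208,-140 \right)} + n{\left(-160,196 \right)} = -28 + 531 = 503$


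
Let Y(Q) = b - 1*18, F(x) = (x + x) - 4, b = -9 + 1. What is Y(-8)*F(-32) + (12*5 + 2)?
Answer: 1830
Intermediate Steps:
b = -8
F(x) = -4 + 2*x (F(x) = 2*x - 4 = -4 + 2*x)
Y(Q) = -26 (Y(Q) = -8 - 1*18 = -8 - 18 = -26)
Y(-8)*F(-32) + (12*5 + 2) = -26*(-4 + 2*(-32)) + (12*5 + 2) = -26*(-4 - 64) + (60 + 2) = -26*(-68) + 62 = 1768 + 62 = 1830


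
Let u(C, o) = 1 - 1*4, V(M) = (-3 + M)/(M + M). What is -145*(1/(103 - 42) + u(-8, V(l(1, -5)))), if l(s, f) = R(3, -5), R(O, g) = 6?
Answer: 26390/61 ≈ 432.62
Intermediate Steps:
l(s, f) = 6
V(M) = (-3 + M)/(2*M) (V(M) = (-3 + M)/((2*M)) = (-3 + M)*(1/(2*M)) = (-3 + M)/(2*M))
u(C, o) = -3 (u(C, o) = 1 - 4 = -3)
-145*(1/(103 - 42) + u(-8, V(l(1, -5)))) = -145*(1/(103 - 42) - 3) = -145*(1/61 - 3) = -145*(-182/61) = 26390/61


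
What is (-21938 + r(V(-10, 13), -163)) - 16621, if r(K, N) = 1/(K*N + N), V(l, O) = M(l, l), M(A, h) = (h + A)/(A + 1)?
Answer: -182268402/4727 ≈ -38559.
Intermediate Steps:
M(A, h) = (A + h)/(1 + A)
V(l, O) = 2*l/(1 + l) (V(l, O) = (l + l)/(1 + l) = (2*l)/(1 + l) = 2*l/(1 + l))
r(K, N) = 1/(N + K*N)
(-21938 + r(V(-10, 13), -163)) - 16621 = (-21938 + 1/((-163)*(1 + 2*(-10)/(1 - 10)))) - 16621 = (-21938 - 1/(163*(1 + 2*(-10)/(-9)))) - 16621 = (-21938 - 1/(163*(1 + 2*(-10)*(-1/9)))) - 16621 = (-21938 - 1/(163*(1 + 20/9))) - 16621 = (-21938 - 1/(163*29/9)) - 16621 = (-21938 - 1/163*9/29) - 16621 = (-21938 - 9/4727) - 16621 = -103700935/4727 - 16621 = -182268402/4727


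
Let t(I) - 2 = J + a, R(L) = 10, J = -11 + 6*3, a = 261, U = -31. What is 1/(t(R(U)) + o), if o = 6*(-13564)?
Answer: -1/81114 ≈ -1.2328e-5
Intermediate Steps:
J = 7 (J = -11 + 18 = 7)
o = -81384
t(I) = 270 (t(I) = 2 + (7 + 261) = 2 + 268 = 270)
1/(t(R(U)) + o) = 1/(270 - 81384) = 1/(-81114) = -1/81114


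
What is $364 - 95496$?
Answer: $-95132$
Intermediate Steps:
$364 - 95496 = -95132$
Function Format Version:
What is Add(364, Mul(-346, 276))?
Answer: -95132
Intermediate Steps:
Add(364, Mul(-346, 276)) = Add(364, -95496) = -95132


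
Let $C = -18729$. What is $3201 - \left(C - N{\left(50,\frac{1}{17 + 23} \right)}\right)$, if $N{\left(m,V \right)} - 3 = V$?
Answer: $\frac{877321}{40} \approx 21933.0$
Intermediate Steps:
$N{\left(m,V \right)} = 3 + V$
$3201 - \left(C - N{\left(50,\frac{1}{17 + 23} \right)}\right) = 3201 + \left(\left(3 + \frac{1}{17 + 23}\right) - -18729\right) = 3201 + \left(\left(3 + \frac{1}{40}\right) + 18729\right) = 3201 + \left(\frac{121}{40} + 18729\right) = 3201 + \frac{749281}{40} = \frac{877321}{40}$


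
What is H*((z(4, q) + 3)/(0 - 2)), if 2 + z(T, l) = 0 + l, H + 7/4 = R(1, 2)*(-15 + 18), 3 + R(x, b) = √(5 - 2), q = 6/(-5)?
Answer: -43/40 + 3*√3/10 ≈ -0.55538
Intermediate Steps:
q = -6/5 (q = 6*(-⅕) = -6/5 ≈ -1.2000)
R(x, b) = -3 + √3 (R(x, b) = -3 + √(5 - 2) = -3 + √3)
H = -43/4 + 3*√3 (H = -7/4 + (-3 + √3)*(-15 + 18) = -7/4 + (-3 + √3)*3 = -7/4 + (-9 + 3*√3) = -43/4 + 3*√3 ≈ -5.5538)
z(T, l) = -2 + l (z(T, l) = -2 + (0 + l) = -2 + l)
H*((z(4, q) + 3)/(0 - 2)) = (-43/4 + 3*√3)*(((-2 - 6/5) + 3)/(0 - 2)) = (-43/4 + 3*√3)*((-16/5 + 3)/(-2)) = (-43/4 + 3*√3)*(-⅕*(-½)) = (-43/4 + 3*√3)*(⅒) = -43/40 + 3*√3/10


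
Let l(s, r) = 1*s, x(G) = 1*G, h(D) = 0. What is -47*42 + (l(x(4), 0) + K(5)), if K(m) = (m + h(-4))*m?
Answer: -1945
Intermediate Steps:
x(G) = G
l(s, r) = s
K(m) = m**2 (K(m) = (m + 0)*m = m*m = m**2)
-47*42 + (l(x(4), 0) + K(5)) = -47*42 + (4 + 5**2) = -1974 + (4 + 25) = -1974 + 29 = -1945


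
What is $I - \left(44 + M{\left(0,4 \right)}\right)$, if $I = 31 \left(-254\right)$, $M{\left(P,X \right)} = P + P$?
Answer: $-7918$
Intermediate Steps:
$M{\left(P,X \right)} = 2 P$
$I = -7874$
$I - \left(44 + M{\left(0,4 \right)}\right) = -7874 - \left(44 + 2 \cdot 0\right) = -7874 - 44 = -7918$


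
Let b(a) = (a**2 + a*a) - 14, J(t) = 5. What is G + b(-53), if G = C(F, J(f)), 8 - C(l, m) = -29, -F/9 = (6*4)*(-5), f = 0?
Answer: 5641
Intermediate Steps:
b(a) = -14 + 2*a**2 (b(a) = (a**2 + a**2) - 14 = 2*a**2 - 14 = -14 + 2*a**2)
F = 1080 (F = -9*6*4*(-5) = -216*(-5) = -9*(-120) = 1080)
C(l, m) = 37 (C(l, m) = 8 - 1*(-29) = 8 + 29 = 37)
G = 37
G + b(-53) = 37 + (-14 + 2*(-53)**2) = 37 + (-14 + 2*2809) = 37 + (-14 + 5618) = 37 + 5604 = 5641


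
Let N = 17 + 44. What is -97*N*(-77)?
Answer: 455609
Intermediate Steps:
N = 61
-97*N*(-77) = -97*61*(-77) = -5917*(-77) = 455609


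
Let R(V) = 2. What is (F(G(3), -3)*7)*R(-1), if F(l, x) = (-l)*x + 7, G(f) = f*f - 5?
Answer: 266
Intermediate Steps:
G(f) = -5 + f² (G(f) = f² - 5 = -5 + f²)
F(l, x) = 7 - l*x (F(l, x) = -l*x + 7 = 7 - l*x)
(F(G(3), -3)*7)*R(-1) = ((7 - 1*(-5 + 3²)*(-3))*7)*2 = ((7 - 1*(-5 + 9)*(-3))*7)*2 = ((7 - 1*4*(-3))*7)*2 = ((7 + 12)*7)*2 = (19*7)*2 = 133*2 = 266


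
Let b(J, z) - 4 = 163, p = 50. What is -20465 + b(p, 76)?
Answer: -20298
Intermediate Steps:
b(J, z) = 167 (b(J, z) = 4 + 163 = 167)
-20465 + b(p, 76) = -20465 + 167 = -20298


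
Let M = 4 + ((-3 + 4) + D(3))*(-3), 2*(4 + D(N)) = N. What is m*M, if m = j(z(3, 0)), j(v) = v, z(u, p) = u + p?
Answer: 51/2 ≈ 25.500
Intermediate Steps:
z(u, p) = p + u
D(N) = -4 + N/2
m = 3 (m = 0 + 3 = 3)
M = 17/2 (M = 4 + ((-3 + 4) + (-4 + (½)*3))*(-3) = 4 + (1 + (-4 + 3/2))*(-3) = 4 + (1 - 5/2)*(-3) = 4 - 3/2*(-3) = 4 + 9/2 = 17/2 ≈ 8.5000)
m*M = 3*(17/2) = 51/2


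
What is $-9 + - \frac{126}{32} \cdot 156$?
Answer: $- \frac{2493}{4} \approx -623.25$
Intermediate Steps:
$-9 + - \frac{126}{32} \cdot 156 = -9 + \left(-126\right) \frac{1}{32} \cdot 156 = -9 - \frac{2457}{4} = - \frac{2493}{4}$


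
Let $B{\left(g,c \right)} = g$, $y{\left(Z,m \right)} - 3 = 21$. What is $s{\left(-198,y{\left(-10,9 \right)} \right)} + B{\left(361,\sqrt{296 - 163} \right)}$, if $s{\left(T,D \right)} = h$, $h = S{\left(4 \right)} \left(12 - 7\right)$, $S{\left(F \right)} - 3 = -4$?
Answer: $356$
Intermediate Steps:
$y{\left(Z,m \right)} = 24$ ($y{\left(Z,m \right)} = 3 + 21 = 24$)
$S{\left(F \right)} = -1$ ($S{\left(F \right)} = 3 - 4 = -1$)
$h = -5$ ($h = - (12 - 7) = \left(-1\right) 5 = -5$)
$s{\left(T,D \right)} = -5$
$s{\left(-198,y{\left(-10,9 \right)} \right)} + B{\left(361,\sqrt{296 - 163} \right)} = -5 + 361 = 356$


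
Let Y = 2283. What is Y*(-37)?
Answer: -84471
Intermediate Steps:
Y*(-37) = 2283*(-37) = -84471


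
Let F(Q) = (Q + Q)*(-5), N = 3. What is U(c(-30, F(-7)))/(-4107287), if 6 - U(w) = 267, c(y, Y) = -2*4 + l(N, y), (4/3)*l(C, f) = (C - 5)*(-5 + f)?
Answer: 261/4107287 ≈ 6.3546e-5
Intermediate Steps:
l(C, f) = 3*(-5 + C)*(-5 + f)/4 (l(C, f) = 3*((C - 5)*(-5 + f))/4 = 3*((-5 + C)*(-5 + f))/4 = 3*(-5 + C)*(-5 + f)/4)
F(Q) = -10*Q (F(Q) = (2*Q)*(-5) = -10*Q)
c(y, Y) = -½ - 3*y/2 (c(y, Y) = -2*4 + (75/4 - 15/4*3 - 15*y/4 + (¾)*3*y) = -8 + (75/4 - 45/4 - 15*y/4 + 9*y/4) = -8 + (15/2 - 3*y/2) = -½ - 3*y/2)
U(w) = -261 (U(w) = 6 - 1*267 = 6 - 267 = -261)
U(c(-30, F(-7)))/(-4107287) = -261/(-4107287) = -261*(-1/4107287) = 261/4107287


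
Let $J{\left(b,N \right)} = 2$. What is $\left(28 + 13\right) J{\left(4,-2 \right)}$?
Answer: $82$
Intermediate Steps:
$\left(28 + 13\right) J{\left(4,-2 \right)} = \left(28 + 13\right) 2 = 41 \cdot 2 = 82$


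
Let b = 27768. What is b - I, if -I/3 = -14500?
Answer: -15732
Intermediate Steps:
I = 43500 (I = -3*(-14500) = 43500)
b - I = 27768 - 1*43500 = 27768 - 43500 = -15732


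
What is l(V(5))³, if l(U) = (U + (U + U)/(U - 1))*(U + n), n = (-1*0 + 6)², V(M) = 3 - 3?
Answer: 0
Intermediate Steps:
V(M) = 0
n = 36 (n = (0 + 6)² = 6² = 36)
l(U) = (36 + U)*(U + 2*U/(-1 + U)) (l(U) = (U + (U + U)/(U - 1))*(U + 36) = (U + (2*U)/(-1 + U))*(36 + U) = (U + 2*U/(-1 + U))*(36 + U) = (36 + U)*(U + 2*U/(-1 + U)))
l(V(5))³ = (0*(36 + 0² + 37*0)/(-1 + 0))³ = (0*(36 + 0 + 0)/(-1))³ = (0*(-1)*36)³ = 0³ = 0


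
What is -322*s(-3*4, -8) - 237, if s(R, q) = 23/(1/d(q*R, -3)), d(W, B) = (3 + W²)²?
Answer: -629435651403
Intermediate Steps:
s(R, q) = 23*(3 + R²*q²)² (s(R, q) = 23/(1/((3 + (q*R)²)²)) = 23/(1/((3 + (R*q)²)²)) = 23/(1/((3 + R²*q²)²)) = 23/((3 + R²*q²)⁻²) = 23*(3 + R²*q²)²)
-322*s(-3*4, -8) - 237 = -7406*(3 + (-3*4)²*(-8)²)² - 237 = -7406*(3 + (-12)²*64)² - 237 = -7406*(3 + 144*64)² - 237 = -7406*(3 + 9216)² - 237 = -7406*9219² - 237 = -7406*84989961 - 237 = -322*1954769103 - 237 = -629435651166 - 237 = -629435651403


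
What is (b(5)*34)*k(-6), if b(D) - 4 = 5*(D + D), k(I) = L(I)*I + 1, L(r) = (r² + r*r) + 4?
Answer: -835380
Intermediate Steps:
L(r) = 4 + 2*r² (L(r) = (r² + r²) + 4 = 2*r² + 4 = 4 + 2*r²)
k(I) = 1 + I*(4 + 2*I²) (k(I) = (4 + 2*I²)*I + 1 = I*(4 + 2*I²) + 1 = 1 + I*(4 + 2*I²))
b(D) = 4 + 10*D (b(D) = 4 + 5*(D + D) = 4 + 5*(2*D) = 4 + 10*D)
(b(5)*34)*k(-6) = ((4 + 10*5)*34)*(1 + 2*(-6)*(2 + (-6)²)) = ((4 + 50)*34)*(1 + 2*(-6)*(2 + 36)) = (54*34)*(1 + 2*(-6)*38) = 1836*(1 - 456) = 1836*(-455) = -835380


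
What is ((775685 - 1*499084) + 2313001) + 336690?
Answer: 2926292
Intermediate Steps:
((775685 - 1*499084) + 2313001) + 336690 = ((775685 - 499084) + 2313001) + 336690 = (276601 + 2313001) + 336690 = 2589602 + 336690 = 2926292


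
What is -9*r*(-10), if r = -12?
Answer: -1080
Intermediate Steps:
-9*r*(-10) = -9*(-12)*(-10) = 108*(-10) = -1080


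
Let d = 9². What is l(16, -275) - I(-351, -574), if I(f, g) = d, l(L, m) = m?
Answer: -356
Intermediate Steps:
d = 81
I(f, g) = 81
l(16, -275) - I(-351, -574) = -275 - 1*81 = -275 - 81 = -356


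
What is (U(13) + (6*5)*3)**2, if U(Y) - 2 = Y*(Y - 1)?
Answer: 61504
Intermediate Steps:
U(Y) = 2 + Y*(-1 + Y) (U(Y) = 2 + Y*(Y - 1) = 2 + Y*(-1 + Y))
(U(13) + (6*5)*3)**2 = ((2 + 13**2 - 1*13) + (6*5)*3)**2 = ((2 + 169 - 13) + 30*3)**2 = (158 + 90)**2 = 248**2 = 61504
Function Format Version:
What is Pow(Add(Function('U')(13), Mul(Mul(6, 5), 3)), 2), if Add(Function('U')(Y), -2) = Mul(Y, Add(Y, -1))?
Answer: 61504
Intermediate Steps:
Function('U')(Y) = Add(2, Mul(Y, Add(-1, Y))) (Function('U')(Y) = Add(2, Mul(Y, Add(Y, -1))) = Add(2, Mul(Y, Add(-1, Y))))
Pow(Add(Function('U')(13), Mul(Mul(6, 5), 3)), 2) = Pow(Add(Add(2, Pow(13, 2), Mul(-1, 13)), Mul(Mul(6, 5), 3)), 2) = Pow(Add(Add(2, 169, -13), Mul(30, 3)), 2) = Pow(Add(158, 90), 2) = Pow(248, 2) = 61504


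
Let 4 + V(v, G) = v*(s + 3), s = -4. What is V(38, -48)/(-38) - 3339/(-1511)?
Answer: 95172/28709 ≈ 3.3151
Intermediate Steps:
V(v, G) = -4 - v (V(v, G) = -4 + v*(-4 + 3) = -4 + v*(-1) = -4 - v)
V(38, -48)/(-38) - 3339/(-1511) = (-4 - 1*38)/(-38) - 3339/(-1511) = (-4 - 38)*(-1/38) - 3339*(-1/1511) = -42*(-1/38) + 3339/1511 = 21/19 + 3339/1511 = 95172/28709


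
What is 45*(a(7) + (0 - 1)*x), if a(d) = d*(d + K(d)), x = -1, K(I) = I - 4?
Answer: 3195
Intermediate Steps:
K(I) = -4 + I
a(d) = d*(-4 + 2*d) (a(d) = d*(d + (-4 + d)) = d*(-4 + 2*d))
45*(a(7) + (0 - 1)*x) = 45*(2*7*(-2 + 7) + (0 - 1)*(-1)) = 45*(2*7*5 - 1*(-1)) = 45*(70 + 1) = 45*71 = 3195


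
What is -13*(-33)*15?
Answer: 6435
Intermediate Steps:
-13*(-33)*15 = 429*15 = 6435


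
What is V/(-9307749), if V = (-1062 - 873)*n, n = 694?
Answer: 447630/3102583 ≈ 0.14428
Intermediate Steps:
V = -1342890 (V = (-1062 - 873)*694 = -1935*694 = -1342890)
V/(-9307749) = -1342890/(-9307749) = -1342890*(-1/9307749) = 447630/3102583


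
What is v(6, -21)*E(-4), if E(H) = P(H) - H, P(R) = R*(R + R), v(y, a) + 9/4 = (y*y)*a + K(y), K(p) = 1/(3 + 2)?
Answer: -136449/5 ≈ -27290.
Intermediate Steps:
K(p) = ⅕ (K(p) = 1/5 = ⅕)
v(y, a) = -41/20 + a*y² (v(y, a) = -9/4 + ((y*y)*a + ⅕) = -9/4 + (y²*a + ⅕) = -9/4 + (a*y² + ⅕) = -9/4 + (⅕ + a*y²) = -41/20 + a*y²)
P(R) = 2*R² (P(R) = R*(2*R) = 2*R²)
E(H) = -H + 2*H² (E(H) = 2*H² - H = -H + 2*H²)
v(6, -21)*E(-4) = (-41/20 - 21*6²)*(-4*(-1 + 2*(-4))) = (-41/20 - 21*36)*(-4*(-1 - 8)) = (-41/20 - 756)*(-4*(-9)) = -15161/20*36 = -136449/5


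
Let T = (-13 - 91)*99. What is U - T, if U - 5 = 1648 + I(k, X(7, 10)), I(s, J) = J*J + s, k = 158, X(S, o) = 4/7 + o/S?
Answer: 12111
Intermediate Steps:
X(S, o) = 4/7 + o/S (X(S, o) = 4*(⅐) + o/S = 4/7 + o/S)
I(s, J) = s + J² (I(s, J) = J² + s = s + J²)
T = -10296 (T = -104*99 = -10296)
U = 1815 (U = 5 + (1648 + (158 + (4/7 + 10/7)²)) = 5 + (1648 + (158 + 2²)) = 5 + (1648 + (158 + 4)) = 5 + (1648 + 162) = 5 + 1810 = 1815)
U - T = 1815 - 1*(-10296) = 1815 + 10296 = 12111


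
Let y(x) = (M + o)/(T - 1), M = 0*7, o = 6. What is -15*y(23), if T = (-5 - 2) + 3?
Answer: 18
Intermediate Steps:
T = -4 (T = -7 + 3 = -4)
M = 0
y(x) = -6/5 (y(x) = (0 + 6)/(-4 - 1) = 6/(-5) = 6*(-⅕) = -6/5)
-15*y(23) = -15*(-6/5) = 18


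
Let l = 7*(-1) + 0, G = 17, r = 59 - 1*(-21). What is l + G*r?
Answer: 1353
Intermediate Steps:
r = 80 (r = 59 + 21 = 80)
l = -7 (l = -7 + 0 = -7)
l + G*r = -7 + 17*80 = -7 + 1360 = 1353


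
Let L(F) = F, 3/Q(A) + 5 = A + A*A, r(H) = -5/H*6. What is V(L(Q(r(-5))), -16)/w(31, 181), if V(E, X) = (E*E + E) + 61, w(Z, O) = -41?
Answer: -83629/56129 ≈ -1.4899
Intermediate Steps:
r(H) = -30/H
Q(A) = 3/(-5 + A + A²) (Q(A) = 3/(-5 + (A + A*A)) = 3/(-5 + (A + A²)) = 3/(-5 + A + A²))
V(E, X) = 61 + E + E² (V(E, X) = (E² + E) + 61 = (E + E²) + 61 = 61 + E + E²)
V(L(Q(r(-5))), -16)/w(31, 181) = (61 + 3/(-5 - 30/(-5) + (-30/(-5))²) + (3/(-5 - 30/(-5) + (-30/(-5))²))²)/(-41) = (61 + 3/(-5 - 30*(-⅕) + (-30*(-⅕))²) + (3/(-5 - 30*(-⅕) + (-30*(-⅕))²))²)*(-1/41) = (61 + 3/(-5 + 6 + 6²) + (3/(-5 + 6 + 6²))²)*(-1/41) = (61 + 3/(-5 + 6 + 36) + (3/(-5 + 6 + 36))²)*(-1/41) = (61 + 3/37 + (3/37)²)*(-1/41) = (61 + 3/37 + 9/1369)*(-1/41) = (83629/1369)*(-1/41) = -83629/56129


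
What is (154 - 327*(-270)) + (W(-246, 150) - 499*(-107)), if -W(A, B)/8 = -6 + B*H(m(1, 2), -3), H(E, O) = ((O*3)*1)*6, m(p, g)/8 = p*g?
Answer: 206685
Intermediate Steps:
m(p, g) = 8*g*p (m(p, g) = 8*(p*g) = 8*(g*p) = 8*g*p)
H(E, O) = 18*O (H(E, O) = ((3*O)*1)*6 = (3*O)*6 = 18*O)
W(A, B) = 48 + 432*B (W(A, B) = -8*(-6 + B*(18*(-3))) = -8*(-6 + B*(-54)) = -8*(-6 - 54*B) = 48 + 432*B)
(154 - 327*(-270)) + (W(-246, 150) - 499*(-107)) = (154 - 327*(-270)) + ((48 + 432*150) - 499*(-107)) = (154 + 88290) + ((48 + 64800) - 1*(-53393)) = 88444 + (64848 + 53393) = 88444 + 118241 = 206685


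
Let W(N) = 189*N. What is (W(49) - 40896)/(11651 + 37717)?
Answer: -10545/16456 ≈ -0.64080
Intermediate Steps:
(W(49) - 40896)/(11651 + 37717) = (189*49 - 40896)/(11651 + 37717) = (9261 - 40896)/49368 = -31635*1/49368 = -10545/16456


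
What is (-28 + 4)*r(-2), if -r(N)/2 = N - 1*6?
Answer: -384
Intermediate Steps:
r(N) = 12 - 2*N (r(N) = -2*(N - 1*6) = -2*(N - 6) = -2*(-6 + N) = 12 - 2*N)
(-28 + 4)*r(-2) = (-28 + 4)*(12 - 2*(-2)) = -24*(12 + 4) = -24*16 = -384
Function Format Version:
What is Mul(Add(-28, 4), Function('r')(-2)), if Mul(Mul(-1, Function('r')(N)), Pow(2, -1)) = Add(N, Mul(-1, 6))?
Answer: -384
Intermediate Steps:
Function('r')(N) = Add(12, Mul(-2, N)) (Function('r')(N) = Mul(-2, Add(N, Mul(-1, 6))) = Mul(-2, Add(N, -6)) = Mul(-2, Add(-6, N)) = Add(12, Mul(-2, N)))
Mul(Add(-28, 4), Function('r')(-2)) = Mul(Add(-28, 4), Add(12, Mul(-2, -2))) = Mul(-24, Add(12, 4)) = Mul(-24, 16) = -384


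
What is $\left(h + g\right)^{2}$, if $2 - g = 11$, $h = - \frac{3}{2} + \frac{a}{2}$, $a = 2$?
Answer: $\frac{361}{4} \approx 90.25$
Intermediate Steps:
$h = - \frac{1}{2}$ ($h = - \frac{3}{2} + \frac{2}{2} = \left(-3\right) \frac{1}{2} + 2 \cdot \frac{1}{2} = - \frac{3}{2} + 1 = - \frac{1}{2} \approx -0.5$)
$g = -9$ ($g = 2 - 11 = -9$)
$\left(h + g\right)^{2} = \left(- \frac{1}{2} - 9\right)^{2} = \left(- \frac{19}{2}\right)^{2} = \frac{361}{4}$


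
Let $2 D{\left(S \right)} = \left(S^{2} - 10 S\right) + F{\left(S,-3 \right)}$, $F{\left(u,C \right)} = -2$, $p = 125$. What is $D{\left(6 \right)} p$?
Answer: $-1625$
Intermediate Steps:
$D{\left(S \right)} = -1 + \frac{S^{2}}{2} - 5 S$ ($D{\left(S \right)} = \frac{\left(S^{2} - 10 S\right) - 2}{2} = \frac{-2 + S^{2} - 10 S}{2} = -1 + \frac{S^{2}}{2} - 5 S$)
$D{\left(6 \right)} p = \left(-1 + \frac{6^{2}}{2} - 30\right) 125 = \left(-1 + \frac{1}{2} \cdot 36 - 30\right) 125 = \left(-1 + 18 - 30\right) 125 = \left(-13\right) 125 = -1625$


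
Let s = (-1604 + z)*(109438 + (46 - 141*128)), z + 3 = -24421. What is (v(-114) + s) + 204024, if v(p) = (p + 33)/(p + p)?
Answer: -180856605957/76 ≈ -2.3797e+9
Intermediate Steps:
z = -24424 (z = -3 - 24421 = -24424)
v(p) = (33 + p)/(2*p) (v(p) = (33 + p)/((2*p)) = (33 + p)*(1/(2*p)) = (33 + p)/(2*p))
s = -2379896208 (s = (-1604 - 24424)*(109438 + (46 - 141*128)) = -26028*(109438 + (46 - 18048)) = -26028*(109438 - 18002) = -26028*91436 = -2379896208)
(v(-114) + s) + 204024 = ((1/2)*(33 - 114)/(-114) - 2379896208) + 204024 = ((1/2)*(-1/114)*(-81) - 2379896208) + 204024 = (27/76 - 2379896208) + 204024 = -180872111781/76 + 204024 = -180856605957/76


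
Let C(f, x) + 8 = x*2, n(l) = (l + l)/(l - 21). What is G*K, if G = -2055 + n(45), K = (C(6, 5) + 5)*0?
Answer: 0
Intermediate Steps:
n(l) = 2*l/(-21 + l) (n(l) = (2*l)/(-21 + l) = 2*l/(-21 + l))
C(f, x) = -8 + 2*x (C(f, x) = -8 + x*2 = -8 + 2*x)
K = 0 (K = ((-8 + 2*5) + 5)*0 = ((-8 + 10) + 5)*0 = (2 + 5)*0 = 7*0 = 0)
G = -8205/4 (G = -2055 + 2*45/(-21 + 45) = -2055 + 2*45/24 = -2055 + 2*45*(1/24) = -2055 + 15/4 = -8205/4 ≈ -2051.3)
G*K = -8205/4*0 = 0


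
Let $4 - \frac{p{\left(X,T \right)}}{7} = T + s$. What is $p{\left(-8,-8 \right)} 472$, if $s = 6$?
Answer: $19824$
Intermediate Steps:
$p{\left(X,T \right)} = -14 - 7 T$ ($p{\left(X,T \right)} = 28 - 7 \left(T + 6\right) = 28 - 7 \left(6 + T\right) = 28 - \left(42 + 7 T\right) = -14 - 7 T$)
$p{\left(-8,-8 \right)} 472 = \left(-14 - -56\right) 472 = \left(-14 + 56\right) 472 = 42 \cdot 472 = 19824$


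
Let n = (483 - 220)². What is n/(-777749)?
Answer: -69169/777749 ≈ -0.088935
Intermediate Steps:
n = 69169 (n = 263² = 69169)
n/(-777749) = 69169/(-777749) = 69169*(-1/777749) = -69169/777749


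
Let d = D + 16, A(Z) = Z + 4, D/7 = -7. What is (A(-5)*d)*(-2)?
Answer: -66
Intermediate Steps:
D = -49 (D = 7*(-7) = -49)
A(Z) = 4 + Z
d = -33 (d = -49 + 16 = -33)
(A(-5)*d)*(-2) = ((4 - 5)*(-33))*(-2) = -1*(-33)*(-2) = 33*(-2) = -66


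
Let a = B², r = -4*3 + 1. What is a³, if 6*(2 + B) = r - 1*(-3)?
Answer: 1000000/729 ≈ 1371.7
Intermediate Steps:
r = -11 (r = -12 + 1 = -11)
B = -10/3 (B = -2 + (-11 - 1*(-3))/6 = -2 + (-11 + 3)/6 = -2 + (⅙)*(-8) = -2 - 4/3 = -10/3 ≈ -3.3333)
a = 100/9 (a = (-10/3)² = 100/9 ≈ 11.111)
a³ = (100/9)³ = 1000000/729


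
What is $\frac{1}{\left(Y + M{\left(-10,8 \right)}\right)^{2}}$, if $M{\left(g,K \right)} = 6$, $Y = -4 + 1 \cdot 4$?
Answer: $\frac{1}{36} \approx 0.027778$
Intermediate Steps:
$Y = 0$ ($Y = -4 + 4 = 0$)
$\frac{1}{\left(Y + M{\left(-10,8 \right)}\right)^{2}} = \frac{1}{\left(0 + 6\right)^{2}} = \frac{1}{6^{2}} = \frac{1}{36}$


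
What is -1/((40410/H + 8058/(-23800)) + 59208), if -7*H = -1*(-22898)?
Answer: -8014300/474408956487 ≈ -1.6893e-5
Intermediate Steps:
H = -22898/7 (H = -(-1)*(-22898)/7 = -⅐*22898 = -22898/7 ≈ -3271.1)
-1/((40410/H + 8058/(-23800)) + 59208) = -1/((40410/(-22898/7) + 8058/(-23800)) + 59208) = -1/((40410*(-7/22898) + 8058*(-1/23800)) + 59208) = -1/((-141435/11449 - 237/700) + 59208) = -1/(-101717913/8014300 + 59208) = -1/474408956487/8014300 = -1*8014300/474408956487 = -8014300/474408956487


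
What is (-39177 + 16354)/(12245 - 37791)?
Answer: 22823/25546 ≈ 0.89341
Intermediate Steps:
(-39177 + 16354)/(12245 - 37791) = -22823/(-25546) = -22823*(-1/25546) = 22823/25546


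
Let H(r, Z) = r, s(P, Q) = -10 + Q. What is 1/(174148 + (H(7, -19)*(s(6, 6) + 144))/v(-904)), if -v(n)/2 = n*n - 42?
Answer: 408587/71154608631 ≈ 5.7422e-6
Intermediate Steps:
v(n) = 84 - 2*n**2 (v(n) = -2*(n*n - 42) = -2*(n**2 - 42) = -2*(-42 + n**2) = 84 - 2*n**2)
1/(174148 + (H(7, -19)*(s(6, 6) + 144))/v(-904)) = 1/(174148 + (7*((-10 + 6) + 144))/(84 - 2*(-904)**2)) = 1/(174148 + (7*(-4 + 144))/(84 - 2*817216)) = 1/(174148 + (7*140)/(84 - 1634432)) = 1/(174148 + 980/(-1634348)) = 1/(174148 + 980*(-1/1634348)) = 1/(174148 - 245/408587) = 1/(71154608631/408587) = 408587/71154608631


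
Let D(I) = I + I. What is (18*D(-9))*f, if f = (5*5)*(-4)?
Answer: 32400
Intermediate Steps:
D(I) = 2*I
f = -100 (f = 25*(-4) = -100)
(18*D(-9))*f = (18*(2*(-9)))*(-100) = (18*(-18))*(-100) = -324*(-100) = 32400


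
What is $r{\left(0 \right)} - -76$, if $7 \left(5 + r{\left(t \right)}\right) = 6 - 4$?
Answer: $\frac{499}{7} \approx 71.286$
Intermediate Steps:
$r{\left(t \right)} = - \frac{33}{7}$ ($r{\left(t \right)} = -5 + \frac{6 - 4}{7} = -5 + \frac{1}{7} \cdot 2 = -5 + \frac{2}{7} = - \frac{33}{7}$)
$r{\left(0 \right)} - -76 = - \frac{33}{7} - -76 = - \frac{33}{7} + 76 = \frac{499}{7}$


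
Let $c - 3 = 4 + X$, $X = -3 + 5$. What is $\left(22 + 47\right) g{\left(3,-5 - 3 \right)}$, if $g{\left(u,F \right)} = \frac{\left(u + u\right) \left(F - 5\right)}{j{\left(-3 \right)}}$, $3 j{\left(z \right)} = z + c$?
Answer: $-2691$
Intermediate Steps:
$X = 2$
$c = 9$ ($c = 3 + \left(4 + 2\right) = 3 + 6 = 9$)
$j{\left(z \right)} = 3 + \frac{z}{3}$ ($j{\left(z \right)} = \frac{z + 9}{3} = \frac{9 + z}{3} = 3 + \frac{z}{3}$)
$g{\left(u,F \right)} = u \left(-5 + F\right)$ ($g{\left(u,F \right)} = \frac{\left(u + u\right) \left(F - 5\right)}{3 + \frac{1}{3} \left(-3\right)} = \frac{2 u \left(-5 + F\right)}{3 - 1} = \frac{2 u \left(-5 + F\right)}{2} = 2 u \left(-5 + F\right) \frac{1}{2} = u \left(-5 + F\right)$)
$\left(22 + 47\right) g{\left(3,-5 - 3 \right)} = \left(22 + 47\right) 3 \left(-5 - 8\right) = 69 \cdot 3 \left(-5 - 8\right) = 69 \cdot 3 \left(-13\right) = 69 \left(-39\right) = -2691$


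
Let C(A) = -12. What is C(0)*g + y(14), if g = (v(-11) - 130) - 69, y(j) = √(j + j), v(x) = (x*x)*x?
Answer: 18360 + 2*√7 ≈ 18365.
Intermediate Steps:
v(x) = x³ (v(x) = x²*x = x³)
y(j) = √2*√j (y(j) = √(2*j) = √2*√j)
g = -1530 (g = ((-11)³ - 130) - 69 = (-1331 - 130) - 69 = -1461 - 69 = -1530)
C(0)*g + y(14) = -12*(-1530) + √2*√14 = 18360 + 2*√7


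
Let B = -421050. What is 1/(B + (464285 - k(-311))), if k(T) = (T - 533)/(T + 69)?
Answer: 121/5231013 ≈ 2.3131e-5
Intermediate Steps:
k(T) = (-533 + T)/(69 + T)
1/(B + (464285 - k(-311))) = 1/(-421050 + (464285 - (-533 - 311)/(69 - 311))) = 1/(-421050 + (464285 - (-844)/(-242))) = 1/(-421050 + (464285 - (-1)*(-844)/242)) = 1/(-421050 + (464285 - 1*422/121)) = 1/(-421050 + (464285 - 422/121)) = 1/(-421050 + 56178063/121) = 1/(5231013/121) = 121/5231013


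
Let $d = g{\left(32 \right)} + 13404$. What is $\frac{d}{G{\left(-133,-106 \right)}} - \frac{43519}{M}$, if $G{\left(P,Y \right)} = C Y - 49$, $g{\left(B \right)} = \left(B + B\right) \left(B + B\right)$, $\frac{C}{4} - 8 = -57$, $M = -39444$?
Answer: $\frac{75823253}{38931228} \approx 1.9476$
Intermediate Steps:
$C = -196$ ($C = 32 + 4 \left(-57\right) = 32 - 228 = -196$)
$g{\left(B \right)} = 4 B^{2}$ ($g{\left(B \right)} = 2 B 2 B = 4 B^{2}$)
$G{\left(P,Y \right)} = -49 - 196 Y$ ($G{\left(P,Y \right)} = - 196 Y - 49 = -49 - 196 Y$)
$d = 17500$ ($d = 4 \cdot 32^{2} + 13404 = 4 \cdot 1024 + 13404 = 4096 + 13404 = 17500$)
$\frac{d}{G{\left(-133,-106 \right)}} - \frac{43519}{M} = \frac{17500}{-49 - -20776} - \frac{43519}{-39444} = \frac{17500}{-49 + 20776} - - \frac{43519}{39444} = \frac{17500}{20727} + \frac{43519}{39444} = 17500 \cdot \frac{1}{20727} + \frac{43519}{39444} = \frac{2500}{2961} + \frac{43519}{39444} = \frac{75823253}{38931228}$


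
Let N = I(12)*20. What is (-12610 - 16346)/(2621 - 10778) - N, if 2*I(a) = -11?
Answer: 308742/2719 ≈ 113.55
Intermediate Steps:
I(a) = -11/2 (I(a) = (1/2)*(-11) = -11/2)
N = -110 (N = -11/2*20 = -110)
(-12610 - 16346)/(2621 - 10778) - N = (-12610 - 16346)/(2621 - 10778) - 1*(-110) = -28956/(-8157) + 110 = -28956*(-1/8157) + 110 = 9652/2719 + 110 = 308742/2719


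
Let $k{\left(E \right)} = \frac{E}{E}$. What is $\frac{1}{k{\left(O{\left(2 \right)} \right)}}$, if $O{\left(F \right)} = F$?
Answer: $1$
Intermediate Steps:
$k{\left(E \right)} = 1$
$\frac{1}{k{\left(O{\left(2 \right)} \right)}} = 1^{-1} = 1$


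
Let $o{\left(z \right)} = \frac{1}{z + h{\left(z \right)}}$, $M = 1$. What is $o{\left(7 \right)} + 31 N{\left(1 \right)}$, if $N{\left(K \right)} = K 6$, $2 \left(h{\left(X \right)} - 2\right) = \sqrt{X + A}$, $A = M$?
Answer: $\frac{14703}{79} - \frac{\sqrt{2}}{79} \approx 186.1$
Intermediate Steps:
$A = 1$
$h{\left(X \right)} = 2 + \frac{\sqrt{1 + X}}{2}$ ($h{\left(X \right)} = 2 + \frac{\sqrt{X + 1}}{2} = 2 + \frac{\sqrt{1 + X}}{2}$)
$N{\left(K \right)} = 6 K$
$o{\left(z \right)} = \frac{1}{2 + z + \frac{\sqrt{1 + z}}{2}}$ ($o{\left(z \right)} = \frac{1}{z + \left(2 + \frac{\sqrt{1 + z}}{2}\right)} = \frac{1}{2 + z + \frac{\sqrt{1 + z}}{2}}$)
$o{\left(7 \right)} + 31 N{\left(1 \right)} = \frac{2}{4 + \sqrt{1 + 7} + 2 \cdot 7} + 31 \cdot 6 \cdot 1 = \frac{2}{4 + \sqrt{8} + 14} + 31 \cdot 6 = \frac{2}{4 + 2 \sqrt{2} + 14} + 186 = \frac{2}{18 + 2 \sqrt{2}} + 186 = 186 + \frac{2}{18 + 2 \sqrt{2}}$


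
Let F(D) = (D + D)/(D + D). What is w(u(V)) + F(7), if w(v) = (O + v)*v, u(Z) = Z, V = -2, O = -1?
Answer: 7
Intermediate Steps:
w(v) = v*(-1 + v) (w(v) = (-1 + v)*v = v*(-1 + v))
F(D) = 1 (F(D) = (2*D)/((2*D)) = (2*D)*(1/(2*D)) = 1)
w(u(V)) + F(7) = -2*(-1 - 2) + 1 = -2*(-3) + 1 = 6 + 1 = 7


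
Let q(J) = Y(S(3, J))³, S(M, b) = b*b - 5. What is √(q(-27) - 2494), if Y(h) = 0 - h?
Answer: I*√379505918 ≈ 19481.0*I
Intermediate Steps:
S(M, b) = -5 + b² (S(M, b) = b² - 5 = -5 + b²)
Y(h) = -h
q(J) = (5 - J²)³ (q(J) = (-(-5 + J²))³ = (5 - J²)³)
√(q(-27) - 2494) = √(-(-5 + (-27)²)³ - 2494) = √(-(-5 + 729)³ - 2494) = √(-1*724³ - 2494) = √(-1*379503424 - 2494) = √(-379503424 - 2494) = √(-379505918) = I*√379505918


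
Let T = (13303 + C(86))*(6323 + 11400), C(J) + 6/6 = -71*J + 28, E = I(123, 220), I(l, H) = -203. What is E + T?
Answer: 128030749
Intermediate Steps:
E = -203
C(J) = 27 - 71*J (C(J) = -1 + (-71*J + 28) = -1 + (28 - 71*J) = 27 - 71*J)
T = 128030952 (T = (13303 + (27 - 71*86))*(6323 + 11400) = (13303 + (27 - 6106))*17723 = (13303 - 6079)*17723 = 7224*17723 = 128030952)
E + T = -203 + 128030952 = 128030749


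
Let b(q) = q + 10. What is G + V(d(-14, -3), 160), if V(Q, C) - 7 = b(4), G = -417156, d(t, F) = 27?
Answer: -417135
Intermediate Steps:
b(q) = 10 + q
V(Q, C) = 21 (V(Q, C) = 7 + (10 + 4) = 7 + 14 = 21)
G + V(d(-14, -3), 160) = -417156 + 21 = -417135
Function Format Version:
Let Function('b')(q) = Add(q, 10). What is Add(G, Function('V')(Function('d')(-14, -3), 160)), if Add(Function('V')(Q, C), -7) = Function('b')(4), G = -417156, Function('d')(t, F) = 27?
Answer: -417135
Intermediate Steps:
Function('b')(q) = Add(10, q)
Function('V')(Q, C) = 21 (Function('V')(Q, C) = Add(7, Add(10, 4)) = Add(7, 14) = 21)
Add(G, Function('V')(Function('d')(-14, -3), 160)) = Add(-417156, 21) = -417135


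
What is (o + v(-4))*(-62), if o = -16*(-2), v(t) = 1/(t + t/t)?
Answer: -5890/3 ≈ -1963.3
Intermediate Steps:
v(t) = 1/(1 + t) (v(t) = 1/(t + 1) = 1/(1 + t))
o = 32
(o + v(-4))*(-62) = (32 + 1/(1 - 4))*(-62) = (32 + 1/(-3))*(-62) = (32 - ⅓)*(-62) = (95/3)*(-62) = -5890/3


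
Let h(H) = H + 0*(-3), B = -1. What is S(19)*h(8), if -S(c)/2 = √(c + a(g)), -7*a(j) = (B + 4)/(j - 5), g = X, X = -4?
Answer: -320*√21/21 ≈ -69.830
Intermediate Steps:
g = -4
a(j) = -3/(7*(-5 + j)) (a(j) = -(-1 + 4)/(7*(j - 5)) = -3/(7*(-5 + j)))
h(H) = H (h(H) = H + 0 = H)
S(c) = -2*√(1/21 + c) (S(c) = -2*√(c - 3/(-35 + 7*(-4))) = -2*√(c - 3/(-35 - 28)) = -2*√(c - 3/(-63)) = -2*√(c - 3*(-1/63)) = -2*√(c + 1/21) = -2*√(1/21 + c))
S(19)*h(8) = -2*√(21 + 441*19)/21*8 = -2*√(21 + 8379)/21*8 = -40*√21/21*8 = -320*√21/21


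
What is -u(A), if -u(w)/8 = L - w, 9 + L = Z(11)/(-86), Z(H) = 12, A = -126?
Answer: 40200/43 ≈ 934.88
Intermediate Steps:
L = -393/43 (L = -9 + 12/(-86) = -9 + 12*(-1/86) = -9 - 6/43 = -393/43 ≈ -9.1395)
u(w) = 3144/43 + 8*w (u(w) = -8*(-393/43 - w) = 3144/43 + 8*w)
-u(A) = -(3144/43 + 8*(-126)) = -(3144/43 - 1008) = -1*(-40200/43) = 40200/43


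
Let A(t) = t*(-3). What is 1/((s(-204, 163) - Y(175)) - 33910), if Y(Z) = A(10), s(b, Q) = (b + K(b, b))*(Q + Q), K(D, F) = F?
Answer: -1/166888 ≈ -5.9920e-6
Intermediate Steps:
s(b, Q) = 4*Q*b (s(b, Q) = (b + b)*(Q + Q) = (2*b)*(2*Q) = 4*Q*b)
A(t) = -3*t
Y(Z) = -30 (Y(Z) = -3*10 = -30)
1/((s(-204, 163) - Y(175)) - 33910) = 1/((4*163*(-204) - 1*(-30)) - 33910) = 1/((-133008 + 30) - 33910) = 1/(-132978 - 33910) = 1/(-166888) = -1/166888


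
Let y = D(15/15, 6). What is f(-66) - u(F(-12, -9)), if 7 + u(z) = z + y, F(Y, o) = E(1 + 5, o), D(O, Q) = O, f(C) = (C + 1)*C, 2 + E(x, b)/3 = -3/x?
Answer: 8607/2 ≈ 4303.5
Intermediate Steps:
E(x, b) = -6 - 9/x (E(x, b) = -6 + 3*(-3/x) = -6 - 9/x)
f(C) = C*(1 + C) (f(C) = (1 + C)*C = C*(1 + C))
y = 1 (y = 15/15 = 15*(1/15) = 1)
F(Y, o) = -15/2 (F(Y, o) = -6 - 9/(1 + 5) = -6 - 9/6 = -6 - 9*⅙ = -6 - 3/2 = -15/2)
u(z) = -6 + z (u(z) = -7 + (z + 1) = -7 + (1 + z) = -6 + z)
f(-66) - u(F(-12, -9)) = -66*(1 - 66) - (-6 - 15/2) = -66*(-65) - 1*(-27/2) = 4290 + 27/2 = 8607/2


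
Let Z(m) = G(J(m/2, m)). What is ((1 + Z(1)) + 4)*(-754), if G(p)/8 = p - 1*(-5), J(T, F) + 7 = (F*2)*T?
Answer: 2262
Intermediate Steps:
J(T, F) = -7 + 2*F*T (J(T, F) = -7 + (F*2)*T = -7 + (2*F)*T = -7 + 2*F*T)
G(p) = 40 + 8*p (G(p) = 8*(p - 1*(-5)) = 8*(p + 5) = 8*(5 + p) = 40 + 8*p)
Z(m) = -16 + 8*m**2 (Z(m) = 40 + 8*(-7 + 2*m*(m/2)) = 40 + 8*(-7 + m**2) = 40 + (-56 + 8*m**2) = -16 + 8*m**2)
((1 + Z(1)) + 4)*(-754) = ((1 + (-16 + 8*1**2)) + 4)*(-754) = ((1 + (-16 + 8*1)) + 4)*(-754) = ((1 + (-16 + 8)) + 4)*(-754) = ((1 - 8) + 4)*(-754) = (-7 + 4)*(-754) = -3*(-754) = 2262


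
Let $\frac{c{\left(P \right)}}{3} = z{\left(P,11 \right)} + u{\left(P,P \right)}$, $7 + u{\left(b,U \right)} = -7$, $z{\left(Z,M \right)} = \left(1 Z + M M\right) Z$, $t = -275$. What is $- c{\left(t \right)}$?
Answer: $-127008$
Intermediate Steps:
$z{\left(Z,M \right)} = Z \left(Z + M^{2}\right)$ ($z{\left(Z,M \right)} = \left(Z + M^{2}\right) Z = Z \left(Z + M^{2}\right)$)
$u{\left(b,U \right)} = -14$ ($u{\left(b,U \right)} = -7 - 7 = -14$)
$c{\left(P \right)} = -42 + 3 P \left(121 + P\right)$ ($c{\left(P \right)} = 3 \left(P \left(P + 11^{2}\right) - 14\right) = 3 \left(P \left(P + 121\right) - 14\right) = 3 \left(P \left(121 + P\right) - 14\right) = 3 \left(-14 + P \left(121 + P\right)\right) = -42 + 3 P \left(121 + P\right)$)
$- c{\left(t \right)} = - (-42 + 3 \left(-275\right) \left(121 - 275\right)) = - (-42 + 3 \left(-275\right) \left(-154\right)) = - (-42 + 127050) = \left(-1\right) 127008 = -127008$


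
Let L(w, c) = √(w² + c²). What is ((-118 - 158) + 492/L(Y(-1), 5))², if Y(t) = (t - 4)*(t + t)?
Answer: 9764064/125 - 271584*√5/25 ≈ 53821.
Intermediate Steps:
Y(t) = 2*t*(-4 + t) (Y(t) = (-4 + t)*(2*t) = 2*t*(-4 + t))
L(w, c) = √(c² + w²)
((-118 - 158) + 492/L(Y(-1), 5))² = ((-118 - 158) + 492/(√(5² + (2*(-1)*(-4 - 1))²)))² = (-276 + 492/(√(25 + (2*(-1)*(-5))²)))² = (-276 + 492/(√(25 + 10²)))² = (-276 + 492/(√(25 + 100)))² = (-276 + 492/(√125))² = (-276 + 492/((5*√5)))² = (-276 + 492*(√5/25))² = (-276 + 492*√5/25)²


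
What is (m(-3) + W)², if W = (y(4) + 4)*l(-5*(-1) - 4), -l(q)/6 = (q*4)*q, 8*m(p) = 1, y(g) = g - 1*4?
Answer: 588289/64 ≈ 9192.0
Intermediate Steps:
y(g) = -4 + g (y(g) = g - 4 = -4 + g)
m(p) = ⅛ (m(p) = (⅛)*1 = ⅛)
l(q) = -24*q² (l(q) = -6*q*4*q = -6*4*q*q = -24*q²)
W = -96 (W = ((-4 + 4) + 4)*(-24*(-5*(-1) - 4)²) = (0 + 4)*(-24*(5 - 4)²) = 4*(-24*1²) = 4*(-24*1) = 4*(-24) = -96)
(m(-3) + W)² = (⅛ - 96)² = (-767/8)² = 588289/64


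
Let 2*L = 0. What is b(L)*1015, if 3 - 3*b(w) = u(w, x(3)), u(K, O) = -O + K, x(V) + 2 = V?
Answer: 4060/3 ≈ 1353.3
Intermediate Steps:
L = 0 (L = (½)*0 = 0)
x(V) = -2 + V
u(K, O) = K - O
b(w) = 4/3 - w/3 (b(w) = 1 - (w - (-2 + 3))/3 = 1 - (w - 1*1)/3 = 1 - (w - 1)/3 = 1 - (-1 + w)/3 = 1 + (⅓ - w/3) = 4/3 - w/3)
b(L)*1015 = (4/3 - ⅓*0)*1015 = (4/3 + 0)*1015 = (4/3)*1015 = 4060/3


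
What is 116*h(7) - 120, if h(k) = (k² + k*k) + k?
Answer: 12060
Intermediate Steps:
h(k) = k + 2*k² (h(k) = (k² + k²) + k = 2*k² + k = k + 2*k²)
116*h(7) - 120 = 116*(7*(1 + 2*7)) - 120 = 116*(7*(1 + 14)) - 120 = 116*(7*15) - 120 = 116*105 - 120 = 12180 - 120 = 12060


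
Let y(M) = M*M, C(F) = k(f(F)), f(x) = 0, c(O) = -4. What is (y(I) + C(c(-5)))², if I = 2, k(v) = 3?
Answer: 49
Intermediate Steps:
C(F) = 3
y(M) = M²
(y(I) + C(c(-5)))² = (2² + 3)² = (4 + 3)² = 7² = 49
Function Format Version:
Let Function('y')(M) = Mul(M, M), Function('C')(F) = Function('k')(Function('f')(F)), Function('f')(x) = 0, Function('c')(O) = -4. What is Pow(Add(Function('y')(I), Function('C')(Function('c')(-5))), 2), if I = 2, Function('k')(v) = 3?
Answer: 49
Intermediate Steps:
Function('C')(F) = 3
Function('y')(M) = Pow(M, 2)
Pow(Add(Function('y')(I), Function('C')(Function('c')(-5))), 2) = Pow(Add(Pow(2, 2), 3), 2) = Pow(Add(4, 3), 2) = Pow(7, 2) = 49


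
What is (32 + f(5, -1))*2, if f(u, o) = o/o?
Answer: 66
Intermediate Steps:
f(u, o) = 1
(32 + f(5, -1))*2 = (32 + 1)*2 = 33*2 = 66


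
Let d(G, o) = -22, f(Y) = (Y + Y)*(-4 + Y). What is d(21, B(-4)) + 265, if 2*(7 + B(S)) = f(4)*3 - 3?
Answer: 243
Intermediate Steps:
f(Y) = 2*Y*(-4 + Y) (f(Y) = (2*Y)*(-4 + Y) = 2*Y*(-4 + Y))
B(S) = -17/2 (B(S) = -7 + ((2*4*(-4 + 4))*3 - 3)/2 = -7 + ((2*4*0)*3 - 3)/2 = -7 + (0*3 - 3)/2 = -7 + (0 - 3)/2 = -7 + (½)*(-3) = -7 - 3/2 = -17/2)
d(21, B(-4)) + 265 = -22 + 265 = 243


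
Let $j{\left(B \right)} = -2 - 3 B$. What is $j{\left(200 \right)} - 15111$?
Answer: $-15713$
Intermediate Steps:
$j{\left(200 \right)} - 15111 = \left(-2 - 600\right) - 15111 = -602 - 15111 = -15713$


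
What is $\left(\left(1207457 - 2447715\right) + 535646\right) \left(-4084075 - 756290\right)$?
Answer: $3410579263380$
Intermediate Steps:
$\left(\left(1207457 - 2447715\right) + 535646\right) \left(-4084075 - 756290\right) = \left(\left(1207457 - 2447715\right) + 535646\right) \left(-4840365\right) = \left(-1240258 + 535646\right) \left(-4840365\right) = \left(-704612\right) \left(-4840365\right) = 3410579263380$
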